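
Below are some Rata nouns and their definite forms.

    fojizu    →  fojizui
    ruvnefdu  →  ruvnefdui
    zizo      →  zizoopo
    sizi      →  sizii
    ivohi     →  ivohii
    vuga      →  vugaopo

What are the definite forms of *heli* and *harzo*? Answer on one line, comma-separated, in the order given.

helii, harzoopo

The alternation tracks the last vowel of the stem — -i when the last vowel of the stem is a high vowel (*fojizu*, *ruvnefdu*, *sizi*, *ivohi*); -opo when the last vowel of the stem is a non-high vowel (*zizo*, *vuga*).
*heli* — last vowel /i/ (a high vowel) → -i → *helii*.
*harzo* — last vowel /o/ (a non-high vowel) → -opo → *harzoopo*.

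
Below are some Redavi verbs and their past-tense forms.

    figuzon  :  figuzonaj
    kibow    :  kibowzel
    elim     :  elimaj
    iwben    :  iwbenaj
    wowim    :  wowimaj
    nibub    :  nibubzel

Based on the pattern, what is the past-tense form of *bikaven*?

bikavenaj

The suffix is conditioned by the final consonant: -aj when the stem ends in a nasal (*figuzon*, *elim*, *iwben*, *wowim*); -zel when the stem ends in a non-nasal consonant (*kibow*, *nibub*).
*bikaven* — final consonant /n/ (a nasal) → -aj → *bikavenaj*.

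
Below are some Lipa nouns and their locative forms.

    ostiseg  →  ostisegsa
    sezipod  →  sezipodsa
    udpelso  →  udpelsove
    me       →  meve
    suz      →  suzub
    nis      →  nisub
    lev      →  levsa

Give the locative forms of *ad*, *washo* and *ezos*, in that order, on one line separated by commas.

Looking at the final sound of each stem: -ub when the stem ends in a sibilant (*suz*, *nis*); -sa when the stem ends in a non-sibilant consonant (*ostiseg*, *sezipod*, *lev*); -ve when the stem ends in a vowel (*udpelso*, *me*).
*ad* — final sound /d/ (a non-sibilant consonant) → -sa → *adsa*.
*washo* — final sound /o/ (a vowel) → -ve → *washove*.
Since the final sound of *ezos* is /s/ (a sibilant), it takes -ub, giving *ezosub*.

adsa, washove, ezosub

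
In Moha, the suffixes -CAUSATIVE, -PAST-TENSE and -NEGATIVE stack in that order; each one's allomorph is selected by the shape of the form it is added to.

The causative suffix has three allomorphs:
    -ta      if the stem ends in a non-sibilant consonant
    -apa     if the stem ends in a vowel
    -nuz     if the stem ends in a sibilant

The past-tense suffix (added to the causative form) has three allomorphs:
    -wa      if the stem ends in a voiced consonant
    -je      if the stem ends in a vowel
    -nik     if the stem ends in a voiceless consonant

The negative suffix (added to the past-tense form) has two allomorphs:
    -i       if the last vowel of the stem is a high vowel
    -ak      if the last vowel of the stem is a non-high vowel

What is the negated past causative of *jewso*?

jewsoapajeak

*jewso* — final sound /o/ (a vowel) → -apa → *jewsoapa*.
The final sound of the causative form *jewsoapa* is /a/, which is a vowel, so the past-tense suffix is -je, giving *jewsoapaje*.
The past-tense form *jewsoapaje*: last vowel = /e/, a non-high vowel → -ak → *jewsoapajeak*.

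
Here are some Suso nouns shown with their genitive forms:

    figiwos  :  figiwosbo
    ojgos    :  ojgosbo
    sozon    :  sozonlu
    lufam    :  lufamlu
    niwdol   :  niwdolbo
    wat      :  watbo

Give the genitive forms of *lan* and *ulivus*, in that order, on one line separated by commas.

lanlu, ulivusbo

The pattern is nasality of the final consonant: -lu when the stem ends in a nasal (*sozon*, *lufam*); -bo when the stem ends in a non-nasal consonant (*figiwos*, *ojgos*, *niwdol*, *wat*).
*lan* — final consonant /n/ (a nasal) → -lu → *lanlu*.
*ulivus* — final consonant /s/ (non-nasal) → -bo → *ulivusbo*.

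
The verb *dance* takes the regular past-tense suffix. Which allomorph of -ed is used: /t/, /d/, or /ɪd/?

/t/

The stem *dance* ends in a voiceless consonant other than /t/.
The -ed suffix is realized as /ɪd/ after /t, d/; as /t/ after other voiceless consonants; and as /d/ after other voiced sounds.
So -ed on *dance* is pronounced /t/.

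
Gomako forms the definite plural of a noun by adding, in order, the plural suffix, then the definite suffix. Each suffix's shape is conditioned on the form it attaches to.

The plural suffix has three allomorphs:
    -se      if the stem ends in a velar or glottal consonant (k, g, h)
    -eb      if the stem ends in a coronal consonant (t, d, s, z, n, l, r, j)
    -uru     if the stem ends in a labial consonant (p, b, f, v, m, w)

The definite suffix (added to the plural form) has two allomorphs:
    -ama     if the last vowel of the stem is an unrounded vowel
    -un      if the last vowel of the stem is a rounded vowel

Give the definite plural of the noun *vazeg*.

*vazeg* — final consonant /g/ (velar/glottal) → -se → *vazegse*.
The plural form *vazegse* — last vowel /e/ (an unrounded vowel) → -ama → *vazegseama*.

vazegseama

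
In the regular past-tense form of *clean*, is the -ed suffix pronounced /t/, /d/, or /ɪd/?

The stem *clean* ends in a voiced sound other than /d/.
The -ed suffix is realized as /ɪd/ after /t, d/; as /t/ after other voiceless consonants; and as /d/ after other voiced sounds.
So -ed on *clean* is pronounced /d/.

/d/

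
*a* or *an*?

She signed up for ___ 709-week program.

The indefinite article is chosen by the initial *sound* of the following word, not its spelling.
The number *709* is spoken "seven hundred …", beginning with /ˈsɛvən/ — a consonant sound.
So the article is *a*: She signed up for a 709-week program.

a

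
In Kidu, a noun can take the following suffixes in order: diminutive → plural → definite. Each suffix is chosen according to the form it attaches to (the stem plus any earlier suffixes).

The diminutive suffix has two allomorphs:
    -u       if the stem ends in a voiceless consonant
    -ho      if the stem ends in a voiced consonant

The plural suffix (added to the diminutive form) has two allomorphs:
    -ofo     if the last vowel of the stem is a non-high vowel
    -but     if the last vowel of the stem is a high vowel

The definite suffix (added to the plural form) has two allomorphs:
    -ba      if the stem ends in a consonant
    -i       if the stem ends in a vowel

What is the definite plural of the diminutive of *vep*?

vepubutba

*vep*: final consonant = /p/, voiceless → -u → *vepu*.
The diminutive form *vepu*: last vowel = /u/, a high vowel → -but → *vepubut*.
Since the final sound of the plural form *vepubut* is /t/ (a consonant), it takes -ba, giving *vepubutba*.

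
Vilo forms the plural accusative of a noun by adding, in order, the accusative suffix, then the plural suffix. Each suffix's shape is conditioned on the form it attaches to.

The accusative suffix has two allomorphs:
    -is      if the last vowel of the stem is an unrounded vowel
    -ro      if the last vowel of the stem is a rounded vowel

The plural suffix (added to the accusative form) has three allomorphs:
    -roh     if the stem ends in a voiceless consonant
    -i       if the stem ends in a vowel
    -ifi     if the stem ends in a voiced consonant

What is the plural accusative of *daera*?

daeraisroh

*daera*: last vowel = /a/, an unrounded vowel → -is → *daerais*.
The accusative form *daerais* — final sound /s/ (a voiceless consonant) → -roh → *daeraisroh*.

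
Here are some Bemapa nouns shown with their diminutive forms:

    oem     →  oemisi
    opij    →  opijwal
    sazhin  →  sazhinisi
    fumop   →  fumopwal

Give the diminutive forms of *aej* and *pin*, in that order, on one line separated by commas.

aejwal, pinisi

The suffix is conditioned by the final consonant: -isi when the stem ends in a nasal (*oem*, *sazhin*); -wal when the stem ends in a non-nasal consonant (*opij*, *fumop*).
The final consonant of *aej* is /j/, which is non-nasal, so the suffix is -wal, giving *aejwal*.
Since the final consonant of *pin* is /n/ (a nasal), it takes -isi, giving *pinisi*.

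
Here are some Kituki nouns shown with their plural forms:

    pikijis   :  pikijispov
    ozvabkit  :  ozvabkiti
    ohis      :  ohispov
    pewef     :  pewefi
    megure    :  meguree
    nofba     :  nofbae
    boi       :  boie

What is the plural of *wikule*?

Looking at the final sound of each stem: -pov when the stem ends in a sibilant (*pikijis*, *ohis*); -i when the stem ends in a non-sibilant consonant (*ozvabkit*, *pewef*); -e when the stem ends in a vowel (*megure*, *nofba*, *boi*).
*wikule*: final sound = /e/, a vowel → -e → *wikulee*.

wikulee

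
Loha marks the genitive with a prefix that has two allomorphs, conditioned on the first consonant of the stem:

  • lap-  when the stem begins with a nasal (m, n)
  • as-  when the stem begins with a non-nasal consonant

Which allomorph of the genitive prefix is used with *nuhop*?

The first consonant of *nuhop* is /n/, which is a nasal, so the prefix is lap-.

lap-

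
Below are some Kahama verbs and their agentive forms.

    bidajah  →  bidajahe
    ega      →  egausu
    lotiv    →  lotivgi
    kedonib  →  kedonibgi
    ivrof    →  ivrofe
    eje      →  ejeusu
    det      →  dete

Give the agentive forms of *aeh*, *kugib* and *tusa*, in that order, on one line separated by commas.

aehe, kugibgi, tusausu

The pattern is voicing of the final sound: -e when the stem ends in a voiceless consonant (*bidajah*, *ivrof*, *det*); -gi when the stem ends in a voiced consonant (*lotiv*, *kedonib*); -usu when the stem ends in a vowel (*ega*, *eje*).
*aeh* — final sound /h/ (a voiceless consonant) → -e → *aehe*.
The final sound of *kugib* is /b/, which is a voiced consonant, so the suffix is -gi, giving *kugibgi*.
Since the final sound of *tusa* is /a/ (a vowel), it takes -usu, giving *tusausu*.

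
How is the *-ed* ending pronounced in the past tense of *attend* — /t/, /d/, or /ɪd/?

/ɪd/

The stem *attend* ends in /t/ or /d/.
The -ed suffix is realized as /ɪd/ after /t, d/; as /t/ after other voiceless consonants; and as /d/ after other voiced sounds.
So -ed on *attend* is pronounced /ɪd/.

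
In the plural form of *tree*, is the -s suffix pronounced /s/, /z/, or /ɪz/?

The stem *tree* ends in a voiced non-sibilant sound.
The plural suffix surfaces as /ɪz/ after sibilants, /s/ after other voiceless consonants, and /z/ after other voiced sounds.
So the plural -s on *tree* is pronounced /z/.

/z/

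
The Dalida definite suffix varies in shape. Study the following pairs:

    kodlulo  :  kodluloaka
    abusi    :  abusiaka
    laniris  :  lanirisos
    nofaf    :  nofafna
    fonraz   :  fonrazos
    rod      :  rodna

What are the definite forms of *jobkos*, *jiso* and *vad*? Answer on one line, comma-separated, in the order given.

Looking at the final sound of each stem: -os when the stem ends in a sibilant (*laniris*, *fonraz*); -na when the stem ends in a non-sibilant consonant (*nofaf*, *rod*); -aka when the stem ends in a vowel (*kodlulo*, *abusi*).
*jobkos*: final sound = /s/, a sibilant → -os → *jobkosos*.
The final sound of *jiso* is /o/, which is a vowel, so the suffix is -aka, giving *jisoaka*.
*vad* — final sound /d/ (a non-sibilant consonant) → -na → *vadna*.

jobkosos, jisoaka, vadna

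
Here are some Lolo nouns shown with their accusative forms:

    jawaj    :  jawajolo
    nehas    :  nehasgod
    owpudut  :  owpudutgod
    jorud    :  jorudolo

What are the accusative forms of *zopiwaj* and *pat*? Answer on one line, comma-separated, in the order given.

zopiwajolo, patgod

Looking at the final consonant of each stem: -god when the stem ends in a voiceless consonant (*nehas*, *owpudut*); -olo when the stem ends in a voiced consonant (*jawaj*, *jorud*).
*zopiwaj* — final consonant /j/ (voiced) → -olo → *zopiwajolo*.
*pat* — final consonant /t/ (voiceless) → -god → *patgod*.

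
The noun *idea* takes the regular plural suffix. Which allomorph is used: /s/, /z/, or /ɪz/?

The stem *idea* ends in a voiced non-sibilant sound.
The plural suffix surfaces as /ɪz/ after sibilants, /s/ after other voiceless consonants, and /z/ after other voiced sounds.
So the plural -s on *idea* is pronounced /z/.

/z/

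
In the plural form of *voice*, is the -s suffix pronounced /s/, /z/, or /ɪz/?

/ɪz/

The stem *voice* ends in a sibilant (/s, z, ʃ, ʒ, tʃ, dʒ/).
The plural suffix surfaces as /ɪz/ after sibilants, /s/ after other voiceless consonants, and /z/ after other voiced sounds.
So the plural -s on *voice* is pronounced /ɪz/.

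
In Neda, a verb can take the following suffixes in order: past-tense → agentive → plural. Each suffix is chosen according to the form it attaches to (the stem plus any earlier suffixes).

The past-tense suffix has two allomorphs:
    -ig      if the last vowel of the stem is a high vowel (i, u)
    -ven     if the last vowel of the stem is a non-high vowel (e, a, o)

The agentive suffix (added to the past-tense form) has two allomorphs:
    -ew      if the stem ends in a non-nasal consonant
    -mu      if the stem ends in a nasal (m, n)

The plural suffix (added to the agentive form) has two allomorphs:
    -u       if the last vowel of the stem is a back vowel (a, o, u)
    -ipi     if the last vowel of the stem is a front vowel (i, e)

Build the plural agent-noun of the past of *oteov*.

oteovvenmuu

The last vowel of *oteov* is /o/, which is a non-high vowel, so the past-tense suffix is -ven, giving *oteovven*.
The past-tense form *oteovven*: final consonant = /n/, a nasal → -mu → *oteovvenmu*.
The agentive form *oteovvenmu*: last vowel = /u/, a back vowel → -u → *oteovvenmuu*.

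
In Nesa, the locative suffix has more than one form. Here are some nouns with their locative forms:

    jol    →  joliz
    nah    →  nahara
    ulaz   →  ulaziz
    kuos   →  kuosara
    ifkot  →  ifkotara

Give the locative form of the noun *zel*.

The pattern is voicing of the final consonant: -ara when the stem ends in a voiceless consonant (*nah*, *kuos*, *ifkot*); -iz when the stem ends in a voiced consonant (*jol*, *ulaz*).
*zel* — final consonant /l/ (voiced) → -iz → *zeliz*.

zeliz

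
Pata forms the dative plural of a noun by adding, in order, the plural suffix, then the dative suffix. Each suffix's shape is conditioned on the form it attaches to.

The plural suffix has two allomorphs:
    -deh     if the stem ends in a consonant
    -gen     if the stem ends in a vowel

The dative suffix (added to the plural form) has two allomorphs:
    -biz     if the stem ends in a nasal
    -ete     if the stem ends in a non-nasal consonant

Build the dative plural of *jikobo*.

Since the final sound of *jikobo* is /o/ (a vowel), it takes -gen, giving *jikobogen*.
Since the final consonant of the plural form *jikobogen* is /n/ (a nasal), it takes -biz, giving *jikobogenbiz*.

jikobogenbiz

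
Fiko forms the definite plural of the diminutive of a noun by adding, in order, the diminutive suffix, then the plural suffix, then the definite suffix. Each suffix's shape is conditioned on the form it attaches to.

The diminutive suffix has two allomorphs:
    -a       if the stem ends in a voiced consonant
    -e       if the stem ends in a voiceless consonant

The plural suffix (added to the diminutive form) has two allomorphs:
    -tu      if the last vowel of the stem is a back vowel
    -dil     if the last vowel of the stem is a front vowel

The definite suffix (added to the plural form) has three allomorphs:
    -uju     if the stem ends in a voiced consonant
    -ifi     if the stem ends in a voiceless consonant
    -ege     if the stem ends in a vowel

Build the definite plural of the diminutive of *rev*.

The final consonant of *rev* is /v/, which is voiced, so the diminutive suffix is -a, giving *reva*.
Since the last vowel of the diminutive form *reva* is /a/ (a back vowel), it takes -tu, giving *revatu*.
The plural form *revatu*: final sound = /u/, a vowel → -ege → *revatuege*.

revatuege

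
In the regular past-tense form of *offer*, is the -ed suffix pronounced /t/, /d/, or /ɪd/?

The stem *offer* ends in a voiced sound other than /d/.
The -ed suffix is realized as /ɪd/ after /t, d/; as /t/ after other voiceless consonants; and as /d/ after other voiced sounds.
So -ed on *offer* is pronounced /d/.

/d/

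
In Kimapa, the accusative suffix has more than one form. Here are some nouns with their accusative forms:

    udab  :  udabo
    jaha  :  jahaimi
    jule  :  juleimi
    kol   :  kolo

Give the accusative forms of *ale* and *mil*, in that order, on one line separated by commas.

The suffix is conditioned by the final sound: -o when the stem ends in a consonant (*udab*, *kol*); -imi when the stem ends in a vowel (*jaha*, *jule*).
The final sound of *ale* is /e/, which is a vowel, so the suffix is -imi, giving *aleimi*.
The final sound of *mil* is /l/, which is a consonant, so the suffix is -o, giving *milo*.

aleimi, milo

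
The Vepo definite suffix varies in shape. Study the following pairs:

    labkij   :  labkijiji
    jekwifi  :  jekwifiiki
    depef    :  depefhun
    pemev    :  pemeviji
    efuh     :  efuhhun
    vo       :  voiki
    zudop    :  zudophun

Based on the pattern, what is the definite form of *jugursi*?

jugursiiki

The alternation tracks the final sound of the stem — -hun when the stem ends in a voiceless consonant (*depef*, *efuh*, *zudop*); -iji when the stem ends in a voiced consonant (*labkij*, *pemev*); -iki when the stem ends in a vowel (*jekwifi*, *vo*).
Since the final sound of *jugursi* is /i/ (a vowel), it takes -iki, giving *jugursiiki*.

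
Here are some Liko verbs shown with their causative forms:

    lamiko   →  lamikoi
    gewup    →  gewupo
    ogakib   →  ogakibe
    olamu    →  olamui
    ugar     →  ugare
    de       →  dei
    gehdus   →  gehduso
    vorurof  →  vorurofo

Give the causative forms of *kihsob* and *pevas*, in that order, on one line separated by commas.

Looking at the final sound of each stem: -o when the stem ends in a voiceless consonant (*gewup*, *gehdus*, *vorurof*); -e when the stem ends in a voiced consonant (*ogakib*, *ugar*); -i when the stem ends in a vowel (*lamiko*, *olamu*, *de*).
*kihsob* — final sound /b/ (a voiced consonant) → -e → *kihsobe*.
*pevas* — final sound /s/ (a voiceless consonant) → -o → *pevaso*.

kihsobe, pevaso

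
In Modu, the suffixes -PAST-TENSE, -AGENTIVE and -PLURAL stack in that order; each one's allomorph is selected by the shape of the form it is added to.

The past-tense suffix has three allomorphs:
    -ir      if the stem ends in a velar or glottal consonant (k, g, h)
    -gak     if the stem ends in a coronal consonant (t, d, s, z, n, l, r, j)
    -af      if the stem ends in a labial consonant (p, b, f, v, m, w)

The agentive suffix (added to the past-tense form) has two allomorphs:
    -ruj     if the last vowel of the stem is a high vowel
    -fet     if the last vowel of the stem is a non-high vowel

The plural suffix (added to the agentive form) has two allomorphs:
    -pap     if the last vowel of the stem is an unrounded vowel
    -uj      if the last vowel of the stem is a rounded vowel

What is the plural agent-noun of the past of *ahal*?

The final consonant of *ahal* is /l/, which is coronal, so the past-tense suffix is -gak, giving *ahalgak*.
The past-tense form *ahalgak*: last vowel = /a/, a non-high vowel → -fet → *ahalgakfet*.
The agentive form *ahalgakfet*: last vowel = /e/, an unrounded vowel → -pap → *ahalgakfetpap*.

ahalgakfetpap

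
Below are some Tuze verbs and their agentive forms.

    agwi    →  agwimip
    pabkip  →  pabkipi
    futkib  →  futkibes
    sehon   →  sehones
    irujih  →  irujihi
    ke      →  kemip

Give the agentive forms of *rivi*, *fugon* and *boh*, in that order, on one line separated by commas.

rivimip, fugones, bohi

The suffix is conditioned by the final sound: -i when the stem ends in a voiceless consonant (*pabkip*, *irujih*); -es when the stem ends in a voiced consonant (*futkib*, *sehon*); -mip when the stem ends in a vowel (*agwi*, *ke*).
Since the final sound of *rivi* is /i/ (a vowel), it takes -mip, giving *rivimip*.
*fugon* — final sound /n/ (a voiced consonant) → -es → *fugones*.
The final sound of *boh* is /h/, which is a voiceless consonant, so the suffix is -i, giving *bohi*.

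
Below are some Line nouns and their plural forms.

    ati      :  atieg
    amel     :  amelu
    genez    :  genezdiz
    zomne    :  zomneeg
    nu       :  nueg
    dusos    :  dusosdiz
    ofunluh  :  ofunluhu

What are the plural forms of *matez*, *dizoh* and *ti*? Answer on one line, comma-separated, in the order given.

Looking at the final sound of each stem: -diz when the stem ends in a sibilant (*genez*, *dusos*); -u when the stem ends in a non-sibilant consonant (*amel*, *ofunluh*); -eg when the stem ends in a vowel (*ati*, *zomne*, *nu*).
Since the final sound of *matez* is /z/ (a sibilant), it takes -diz, giving *matezdiz*.
Since the final sound of *dizoh* is /h/ (a non-sibilant consonant), it takes -u, giving *dizohu*.
*ti*: final sound = /i/, a vowel → -eg → *tieg*.

matezdiz, dizohu, tieg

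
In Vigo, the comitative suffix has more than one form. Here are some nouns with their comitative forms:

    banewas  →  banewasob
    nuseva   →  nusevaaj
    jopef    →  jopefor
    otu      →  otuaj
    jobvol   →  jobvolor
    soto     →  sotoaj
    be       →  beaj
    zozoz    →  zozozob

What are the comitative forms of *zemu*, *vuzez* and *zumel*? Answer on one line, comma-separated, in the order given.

The alternation tracks the final sound of the stem — -ob when the stem ends in a sibilant (*banewas*, *zozoz*); -or when the stem ends in a non-sibilant consonant (*jopef*, *jobvol*); -aj when the stem ends in a vowel (*nuseva*, *otu*, *soto*, *be*).
*zemu* — final sound /u/ (a vowel) → -aj → *zemuaj*.
*vuzez*: final sound = /z/, a sibilant → -ob → *vuzezob*.
*zumel*: final sound = /l/, a non-sibilant consonant → -or → *zumelor*.

zemuaj, vuzezob, zumelor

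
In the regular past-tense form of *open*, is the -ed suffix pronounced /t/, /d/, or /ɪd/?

/d/

The stem *open* ends in a voiced sound other than /d/.
The -ed suffix is realized as /ɪd/ after /t, d/; as /t/ after other voiceless consonants; and as /d/ after other voiced sounds.
So -ed on *open* is pronounced /d/.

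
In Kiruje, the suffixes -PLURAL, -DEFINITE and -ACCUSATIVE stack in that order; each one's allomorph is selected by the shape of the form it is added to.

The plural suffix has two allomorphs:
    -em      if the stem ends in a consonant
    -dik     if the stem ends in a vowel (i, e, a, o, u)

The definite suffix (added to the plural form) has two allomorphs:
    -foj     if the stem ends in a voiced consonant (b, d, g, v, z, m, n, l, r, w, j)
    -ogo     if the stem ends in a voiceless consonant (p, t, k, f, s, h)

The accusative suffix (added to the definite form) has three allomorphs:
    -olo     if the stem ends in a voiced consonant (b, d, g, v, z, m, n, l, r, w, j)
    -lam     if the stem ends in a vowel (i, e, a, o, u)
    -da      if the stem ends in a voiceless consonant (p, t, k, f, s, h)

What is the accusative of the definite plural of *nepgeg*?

*nepgeg* — final sound /g/ (a consonant) → -em → *nepgegem*.
Since the final consonant of the plural form *nepgegem* is /m/ (voiced), it takes -foj, giving *nepgegemfoj*.
Since the final sound of the definite form *nepgegemfoj* is /j/ (a voiced consonant), it takes -olo, giving *nepgegemfojolo*.

nepgegemfojolo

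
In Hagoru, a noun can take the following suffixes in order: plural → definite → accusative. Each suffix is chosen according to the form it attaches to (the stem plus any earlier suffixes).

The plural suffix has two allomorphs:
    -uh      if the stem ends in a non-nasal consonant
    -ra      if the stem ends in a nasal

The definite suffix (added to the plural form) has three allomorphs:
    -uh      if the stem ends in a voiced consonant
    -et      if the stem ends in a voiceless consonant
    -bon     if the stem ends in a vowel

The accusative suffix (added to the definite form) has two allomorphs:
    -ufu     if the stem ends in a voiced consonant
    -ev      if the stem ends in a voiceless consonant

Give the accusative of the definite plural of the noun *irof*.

The final consonant of *irof* is /f/, which is non-nasal, so the plural suffix is -uh, giving *irofuh*.
The plural form *irofuh*: final sound = /h/, a voiceless consonant → -et → *irofuhet*.
The definite form *irofuhet* — final consonant /t/ (voiceless) → -ev → *irofuhetev*.

irofuhetev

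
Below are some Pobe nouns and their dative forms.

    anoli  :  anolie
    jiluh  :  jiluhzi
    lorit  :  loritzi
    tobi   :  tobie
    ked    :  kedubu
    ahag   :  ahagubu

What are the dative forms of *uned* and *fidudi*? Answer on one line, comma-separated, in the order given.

The pattern is voicing of the final sound: -zi when the stem ends in a voiceless consonant (*jiluh*, *lorit*); -ubu when the stem ends in a voiced consonant (*ked*, *ahag*); -e when the stem ends in a vowel (*anoli*, *tobi*).
Since the final sound of *uned* is /d/ (a voiced consonant), it takes -ubu, giving *unedubu*.
Since the final sound of *fidudi* is /i/ (a vowel), it takes -e, giving *fidudie*.

unedubu, fidudie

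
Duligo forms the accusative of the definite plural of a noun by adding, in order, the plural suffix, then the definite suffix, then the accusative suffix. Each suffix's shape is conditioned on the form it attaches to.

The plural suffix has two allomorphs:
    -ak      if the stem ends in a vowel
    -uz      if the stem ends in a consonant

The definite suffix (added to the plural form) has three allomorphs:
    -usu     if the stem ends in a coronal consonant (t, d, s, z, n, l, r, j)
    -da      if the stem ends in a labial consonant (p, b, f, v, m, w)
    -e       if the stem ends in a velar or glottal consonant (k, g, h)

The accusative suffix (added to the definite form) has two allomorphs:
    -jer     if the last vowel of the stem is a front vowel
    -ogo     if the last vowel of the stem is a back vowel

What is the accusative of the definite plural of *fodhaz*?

Since the final sound of *fodhaz* is /z/ (a consonant), it takes -uz, giving *fodhazuz*.
The plural form *fodhazuz*: final consonant = /z/, coronal → -usu → *fodhazuzusu*.
The definite form *fodhazuzusu*: last vowel = /u/, a back vowel → -ogo → *fodhazuzusuogo*.

fodhazuzusuogo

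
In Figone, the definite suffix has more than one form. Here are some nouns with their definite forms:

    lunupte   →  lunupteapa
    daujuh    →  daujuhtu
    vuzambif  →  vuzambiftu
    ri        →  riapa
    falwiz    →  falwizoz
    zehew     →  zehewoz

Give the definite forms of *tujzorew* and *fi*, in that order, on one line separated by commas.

The suffix is conditioned by the final sound: -tu when the stem ends in a voiceless consonant (*daujuh*, *vuzambif*); -oz when the stem ends in a voiced consonant (*falwiz*, *zehew*); -apa when the stem ends in a vowel (*lunupte*, *ri*).
*tujzorew*: final sound = /w/, a voiced consonant → -oz → *tujzorewoz*.
*fi*: final sound = /i/, a vowel → -apa → *fiapa*.

tujzorewoz, fiapa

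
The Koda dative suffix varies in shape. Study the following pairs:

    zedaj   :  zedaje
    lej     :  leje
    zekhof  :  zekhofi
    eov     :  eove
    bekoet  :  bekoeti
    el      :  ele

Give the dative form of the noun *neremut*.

neremuti

The alternation tracks the final consonant of the stem — -i when the stem ends in a voiceless consonant (*zekhof*, *bekoet*); -e when the stem ends in a voiced consonant (*zedaj*, *lej*, *eov*, *el*).
Since the final consonant of *neremut* is /t/ (voiceless), it takes -i, giving *neremuti*.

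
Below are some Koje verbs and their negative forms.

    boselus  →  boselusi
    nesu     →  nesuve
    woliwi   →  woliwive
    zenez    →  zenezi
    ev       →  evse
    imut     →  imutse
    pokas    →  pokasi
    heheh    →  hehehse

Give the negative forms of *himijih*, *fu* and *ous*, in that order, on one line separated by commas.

himijihse, fuve, ousi

The suffix is conditioned by the final sound: -i when the stem ends in a sibilant (*boselus*, *zenez*, *pokas*); -se when the stem ends in a non-sibilant consonant (*ev*, *imut*, *heheh*); -ve when the stem ends in a vowel (*nesu*, *woliwi*).
Since the final sound of *himijih* is /h/ (a non-sibilant consonant), it takes -se, giving *himijihse*.
The final sound of *fu* is /u/, which is a vowel, so the suffix is -ve, giving *fuve*.
The final sound of *ous* is /s/, which is a sibilant, so the suffix is -i, giving *ousi*.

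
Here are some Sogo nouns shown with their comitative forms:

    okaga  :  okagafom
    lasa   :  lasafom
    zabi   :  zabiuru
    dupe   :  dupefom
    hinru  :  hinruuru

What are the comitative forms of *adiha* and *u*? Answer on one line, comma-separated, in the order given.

The suffix is conditioned by the last vowel: -uru when the last vowel of the stem is a high vowel (*zabi*, *hinru*); -fom when the last vowel of the stem is a non-high vowel (*okaga*, *lasa*, *dupe*).
The last vowel of *adiha* is /a/, which is a non-high vowel, so the suffix is -fom, giving *adihafom*.
The last vowel of *u* is /u/, which is a high vowel, so the suffix is -uru, giving *uuru*.

adihafom, uuru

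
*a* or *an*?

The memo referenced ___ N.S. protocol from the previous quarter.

The indefinite article is chosen by the initial *sound* of the following word, not its spelling.
The initialism *N.S.* is read letter by letter; the first letter, N, is pronounced /ɛn/, which begins with a vowel sound.
So the article is *an*: The memo referenced an N.S. protocol from the previous quarter.

an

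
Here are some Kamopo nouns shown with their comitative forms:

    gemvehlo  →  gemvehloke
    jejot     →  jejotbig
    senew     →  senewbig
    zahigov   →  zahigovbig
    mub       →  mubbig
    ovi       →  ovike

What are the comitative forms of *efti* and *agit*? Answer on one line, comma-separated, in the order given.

eftike, agitbig

Looking at the final sound of each stem: -big when the stem ends in a consonant (*jejot*, *senew*, *zahigov*, *mub*); -ke when the stem ends in a vowel (*gemvehlo*, *ovi*).
Since the final sound of *efti* is /i/ (a vowel), it takes -ke, giving *eftike*.
*agit*: final sound = /t/, a consonant → -big → *agitbig*.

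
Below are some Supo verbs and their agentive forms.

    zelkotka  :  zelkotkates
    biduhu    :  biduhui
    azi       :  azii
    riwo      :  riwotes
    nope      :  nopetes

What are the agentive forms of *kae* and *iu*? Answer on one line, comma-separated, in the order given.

Looking at the last vowel of each stem: -i when the last vowel of the stem is a high vowel (*biduhu*, *azi*); -tes when the last vowel of the stem is a non-high vowel (*zelkotka*, *riwo*, *nope*).
*kae*: last vowel = /e/, a non-high vowel → -tes → *kaetes*.
*iu*: last vowel = /u/, a high vowel → -i → *iui*.

kaetes, iui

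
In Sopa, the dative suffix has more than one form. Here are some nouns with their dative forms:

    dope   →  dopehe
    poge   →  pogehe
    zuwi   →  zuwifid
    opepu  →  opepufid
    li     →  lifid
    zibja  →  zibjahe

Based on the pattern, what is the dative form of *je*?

jehe

Looking at the last vowel of each stem: -fid when the last vowel of the stem is a high vowel (*zuwi*, *opepu*, *li*); -he when the last vowel of the stem is a non-high vowel (*dope*, *poge*, *zibja*).
The last vowel of *je* is /e/, which is a non-high vowel, so the suffix is -he, giving *jehe*.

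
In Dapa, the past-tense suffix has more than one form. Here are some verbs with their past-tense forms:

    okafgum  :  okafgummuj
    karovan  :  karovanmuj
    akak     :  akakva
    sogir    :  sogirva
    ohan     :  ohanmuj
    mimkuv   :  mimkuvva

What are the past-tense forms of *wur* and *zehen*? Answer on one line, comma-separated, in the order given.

The alternation tracks the final consonant of the stem — -muj when the stem ends in a nasal (*okafgum*, *karovan*, *ohan*); -va when the stem ends in a non-nasal consonant (*akak*, *sogir*, *mimkuv*).
*wur*: final consonant = /r/, non-nasal → -va → *wurva*.
The final consonant of *zehen* is /n/, which is a nasal, so the suffix is -muj, giving *zehenmuj*.

wurva, zehenmuj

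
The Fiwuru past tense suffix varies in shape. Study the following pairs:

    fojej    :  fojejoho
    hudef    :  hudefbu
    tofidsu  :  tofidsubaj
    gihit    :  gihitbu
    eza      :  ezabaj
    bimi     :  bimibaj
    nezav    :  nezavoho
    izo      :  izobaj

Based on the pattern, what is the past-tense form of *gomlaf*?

Looking at the final sound of each stem: -bu when the stem ends in a voiceless consonant (*hudef*, *gihit*); -oho when the stem ends in a voiced consonant (*fojej*, *nezav*); -baj when the stem ends in a vowel (*tofidsu*, *eza*, *bimi*, *izo*).
Since the final sound of *gomlaf* is /f/ (a voiceless consonant), it takes -bu, giving *gomlafbu*.

gomlafbu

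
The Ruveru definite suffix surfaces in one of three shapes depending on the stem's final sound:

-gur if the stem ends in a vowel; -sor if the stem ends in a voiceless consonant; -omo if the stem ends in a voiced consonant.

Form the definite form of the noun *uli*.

uligur

Since the final sound of *uli* is /i/ (a vowel), it takes -gur, giving *uligur*.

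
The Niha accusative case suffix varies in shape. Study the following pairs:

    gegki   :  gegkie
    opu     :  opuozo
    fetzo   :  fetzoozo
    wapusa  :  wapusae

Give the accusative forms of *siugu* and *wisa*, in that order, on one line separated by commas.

siuguozo, wisae

Looking at the last vowel of each stem: -ozo when the last vowel of the stem is a rounded vowel (*opu*, *fetzo*); -e when the last vowel of the stem is an unrounded vowel (*gegki*, *wapusa*).
*siugu*: last vowel = /u/, a rounded vowel → -ozo → *siuguozo*.
The last vowel of *wisa* is /a/, which is an unrounded vowel, so the suffix is -e, giving *wisae*.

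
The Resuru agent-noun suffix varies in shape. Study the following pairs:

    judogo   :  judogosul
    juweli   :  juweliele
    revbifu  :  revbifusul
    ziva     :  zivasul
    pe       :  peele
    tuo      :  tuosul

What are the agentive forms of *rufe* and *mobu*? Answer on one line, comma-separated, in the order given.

The alternation tracks the last vowel of the stem — -ele when the last vowel of the stem is a front vowel (*juweli*, *pe*); -sul when the last vowel of the stem is a back vowel (*judogo*, *revbifu*, *ziva*, *tuo*).
The last vowel of *rufe* is /e/, which is a front vowel, so the suffix is -ele, giving *rufeele*.
The last vowel of *mobu* is /u/, which is a back vowel, so the suffix is -sul, giving *mobusul*.

rufeele, mobusul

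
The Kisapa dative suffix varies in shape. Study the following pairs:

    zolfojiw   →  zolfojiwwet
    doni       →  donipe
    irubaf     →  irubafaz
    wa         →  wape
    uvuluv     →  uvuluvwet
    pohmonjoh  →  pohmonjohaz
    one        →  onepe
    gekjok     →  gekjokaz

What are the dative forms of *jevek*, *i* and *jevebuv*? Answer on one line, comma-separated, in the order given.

The pattern is voicing of the final sound: -az when the stem ends in a voiceless consonant (*irubaf*, *pohmonjoh*, *gekjok*); -wet when the stem ends in a voiced consonant (*zolfojiw*, *uvuluv*); -pe when the stem ends in a vowel (*doni*, *wa*, *one*).
The final sound of *jevek* is /k/, which is a voiceless consonant, so the suffix is -az, giving *jevekaz*.
The final sound of *i* is /i/, which is a vowel, so the suffix is -pe, giving *ipe*.
*jevebuv* — final sound /v/ (a voiced consonant) → -wet → *jevebuvwet*.

jevekaz, ipe, jevebuvwet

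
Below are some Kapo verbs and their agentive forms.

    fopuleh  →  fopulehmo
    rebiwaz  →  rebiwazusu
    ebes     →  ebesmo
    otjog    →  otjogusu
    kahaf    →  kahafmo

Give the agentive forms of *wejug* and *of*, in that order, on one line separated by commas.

wejugusu, ofmo

The pattern is voicing of the final consonant: -mo when the stem ends in a voiceless consonant (*fopuleh*, *ebes*, *kahaf*); -usu when the stem ends in a voiced consonant (*rebiwaz*, *otjog*).
Since the final consonant of *wejug* is /g/ (voiced), it takes -usu, giving *wejugusu*.
The final consonant of *of* is /f/, which is voiceless, so the suffix is -mo, giving *ofmo*.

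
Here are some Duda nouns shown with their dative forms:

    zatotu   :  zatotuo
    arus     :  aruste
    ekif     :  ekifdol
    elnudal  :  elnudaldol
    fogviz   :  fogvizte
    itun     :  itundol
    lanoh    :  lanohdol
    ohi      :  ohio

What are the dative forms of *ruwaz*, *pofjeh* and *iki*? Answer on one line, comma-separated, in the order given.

ruwazte, pofjehdol, ikio

Looking at the final sound of each stem: -te when the stem ends in a sibilant (*arus*, *fogviz*); -dol when the stem ends in a non-sibilant consonant (*ekif*, *elnudal*, *itun*, *lanoh*); -o when the stem ends in a vowel (*zatotu*, *ohi*).
The final sound of *ruwaz* is /z/, which is a sibilant, so the suffix is -te, giving *ruwazte*.
*pofjeh*: final sound = /h/, a non-sibilant consonant → -dol → *pofjehdol*.
The final sound of *iki* is /i/, which is a vowel, so the suffix is -o, giving *ikio*.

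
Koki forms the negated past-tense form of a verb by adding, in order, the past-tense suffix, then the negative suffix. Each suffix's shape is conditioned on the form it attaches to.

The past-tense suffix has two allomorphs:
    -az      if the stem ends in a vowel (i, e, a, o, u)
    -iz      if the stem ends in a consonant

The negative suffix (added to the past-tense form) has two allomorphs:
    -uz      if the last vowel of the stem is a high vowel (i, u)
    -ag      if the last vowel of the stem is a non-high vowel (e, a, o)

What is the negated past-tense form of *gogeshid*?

*gogeshid*: final sound = /d/, a consonant → -iz → *gogeshidiz*.
The last vowel of the past-tense form *gogeshidiz* is /i/, which is a high vowel, so the negative suffix is -uz, giving *gogeshidizuz*.

gogeshidizuz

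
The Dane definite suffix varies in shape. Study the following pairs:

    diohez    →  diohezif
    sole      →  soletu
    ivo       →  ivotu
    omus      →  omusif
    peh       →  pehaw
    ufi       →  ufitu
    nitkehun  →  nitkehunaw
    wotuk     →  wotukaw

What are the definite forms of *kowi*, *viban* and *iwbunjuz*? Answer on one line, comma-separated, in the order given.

kowitu, vibanaw, iwbunjuzif

The suffix is conditioned by the final sound: -if when the stem ends in a sibilant (*diohez*, *omus*); -aw when the stem ends in a non-sibilant consonant (*peh*, *nitkehun*, *wotuk*); -tu when the stem ends in a vowel (*sole*, *ivo*, *ufi*).
*kowi* — final sound /i/ (a vowel) → -tu → *kowitu*.
Since the final sound of *viban* is /n/ (a non-sibilant consonant), it takes -aw, giving *vibanaw*.
*iwbunjuz*: final sound = /z/, a sibilant → -if → *iwbunjuzif*.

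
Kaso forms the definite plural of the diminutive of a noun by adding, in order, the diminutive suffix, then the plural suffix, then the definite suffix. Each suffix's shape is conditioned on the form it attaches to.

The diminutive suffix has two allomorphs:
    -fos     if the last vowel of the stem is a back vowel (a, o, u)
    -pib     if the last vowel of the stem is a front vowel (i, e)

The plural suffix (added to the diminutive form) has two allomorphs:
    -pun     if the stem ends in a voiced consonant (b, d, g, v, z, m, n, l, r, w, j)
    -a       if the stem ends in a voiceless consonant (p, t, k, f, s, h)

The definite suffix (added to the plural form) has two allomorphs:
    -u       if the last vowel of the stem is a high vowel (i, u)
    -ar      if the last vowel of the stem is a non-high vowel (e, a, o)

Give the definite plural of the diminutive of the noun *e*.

The last vowel of *e* is /e/, which is a front vowel, so the diminutive suffix is -pib, giving *epib*.
The diminutive form *epib*: final consonant = /b/, voiced → -pun → *epibpun*.
The plural form *epibpun*: last vowel = /u/, a high vowel → -u → *epibpunu*.

epibpunu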